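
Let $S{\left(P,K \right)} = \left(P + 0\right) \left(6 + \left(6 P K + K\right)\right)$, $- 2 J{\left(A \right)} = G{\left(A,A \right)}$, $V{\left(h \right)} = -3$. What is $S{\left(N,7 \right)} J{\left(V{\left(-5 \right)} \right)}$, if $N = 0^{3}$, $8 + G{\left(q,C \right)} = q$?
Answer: $0$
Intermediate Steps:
$G{\left(q,C \right)} = -8 + q$
$N = 0$
$J{\left(A \right)} = 4 - \frac{A}{2}$ ($J{\left(A \right)} = - \frac{-8 + A}{2} = 4 - \frac{A}{2}$)
$S{\left(P,K \right)} = P \left(6 + K + 6 K P\right)$ ($S{\left(P,K \right)} = P \left(6 + \left(6 K P + K\right)\right) = P \left(6 + \left(K + 6 K P\right)\right) = P \left(6 + K + 6 K P\right)$)
$S{\left(N,7 \right)} J{\left(V{\left(-5 \right)} \right)} = 0 \left(6 + 7 + 6 \cdot 7 \cdot 0\right) \left(4 - - \frac{3}{2}\right) = 0 \left(6 + 7 + 0\right) \left(4 + \frac{3}{2}\right) = 0 \cdot 13 \cdot \frac{11}{2} = 0 \cdot \frac{11}{2} = 0$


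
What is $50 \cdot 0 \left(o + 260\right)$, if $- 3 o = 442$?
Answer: $0$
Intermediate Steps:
$o = - \frac{442}{3}$ ($o = \left(- \frac{1}{3}\right) 442 = - \frac{442}{3} \approx -147.33$)
$50 \cdot 0 \left(o + 260\right) = 50 \cdot 0 \left(- \frac{442}{3} + 260\right) = 0 \cdot \frac{338}{3} = 0$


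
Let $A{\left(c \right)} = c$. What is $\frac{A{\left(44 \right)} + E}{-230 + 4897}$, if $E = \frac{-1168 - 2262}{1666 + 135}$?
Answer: $\frac{75814}{8405267} \approx 0.0090198$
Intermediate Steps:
$E = - \frac{3430}{1801} \approx -1.9045$
$\frac{A{\left(44 \right)} + E}{-230 + 4897} = \frac{44 - \frac{3430}{1801}}{-230 + 4897} = \frac{75814}{1801 \cdot 4667} = \frac{75814}{1801} \cdot \frac{1}{4667} = \frac{75814}{8405267}$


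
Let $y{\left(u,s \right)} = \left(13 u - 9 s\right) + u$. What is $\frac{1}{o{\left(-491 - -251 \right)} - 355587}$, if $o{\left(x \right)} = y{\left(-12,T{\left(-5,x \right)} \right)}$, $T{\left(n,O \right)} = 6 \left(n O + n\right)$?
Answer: $- \frac{1}{420285} \approx -2.3793 \cdot 10^{-6}$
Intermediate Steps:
$T{\left(n,O \right)} = 6 n + 6 O n$ ($T{\left(n,O \right)} = 6 \left(O n + n\right) = 6 \left(n + O n\right) = 6 n + 6 O n$)
$y{\left(u,s \right)} = - 9 s + 14 u$ ($y{\left(u,s \right)} = \left(- 9 s + 13 u\right) + u = - 9 s + 14 u$)
$o{\left(x \right)} = 102 + 270 x$ ($o{\left(x \right)} = - 9 \cdot 6 \left(-5\right) \left(1 + x\right) + 14 \left(-12\right) = - 9 \left(-30 - 30 x\right) - 168 = \left(270 + 270 x\right) - 168 = 102 + 270 x$)
$\frac{1}{o{\left(-491 - -251 \right)} - 355587} = \frac{1}{\left(102 + 270 \left(-491 - -251\right)\right) - 355587} = \frac{1}{\left(102 + 270 \left(-491 + 251\right)\right) - 355587} = \frac{1}{\left(102 + 270 \left(-240\right)\right) - 355587} = \frac{1}{\left(102 - 64800\right) - 355587} = \frac{1}{-64698 - 355587} = \frac{1}{-420285} = - \frac{1}{420285}$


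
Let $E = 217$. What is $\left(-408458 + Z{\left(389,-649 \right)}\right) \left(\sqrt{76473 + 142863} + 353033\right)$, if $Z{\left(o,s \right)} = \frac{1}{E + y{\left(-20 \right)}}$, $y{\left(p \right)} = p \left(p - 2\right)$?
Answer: $- \frac{94738843242865}{657} - \frac{536713810 \sqrt{54834}}{657} \approx -1.4439 \cdot 10^{11}$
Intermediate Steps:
$y{\left(p \right)} = p \left(-2 + p\right)$
$Z{\left(o,s \right)} = \frac{1}{657}$ ($Z{\left(o,s \right)} = \frac{1}{217 - 20 \left(-2 - 20\right)} = \frac{1}{217 - -440} = \frac{1}{217 + 440} = \frac{1}{657}$)
$\left(-408458 + Z{\left(389,-649 \right)}\right) \left(\sqrt{76473 + 142863} + 353033\right) = \left(-408458 + \frac{1}{657}\right) \left(\sqrt{76473 + 142863} + 353033\right) = - \frac{268356905 \left(\sqrt{219336} + 353033\right)}{657} = - \frac{268356905 \left(2 \sqrt{54834} + 353033\right)}{657} = - \frac{268356905 \left(353033 + 2 \sqrt{54834}\right)}{657} = - \frac{94738843242865}{657} - \frac{536713810 \sqrt{54834}}{657}$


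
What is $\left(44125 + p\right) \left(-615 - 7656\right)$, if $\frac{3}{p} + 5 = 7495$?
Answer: $- \frac{2733534508563}{7490} \approx -3.6496 \cdot 10^{8}$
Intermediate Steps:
$p = \frac{3}{7490}$ ($p = \frac{3}{-5 + 7495} = \frac{3}{7490} \approx 0.00040053$)
$\left(44125 + p\right) \left(-615 - 7656\right) = \left(44125 + \frac{3}{7490}\right) \left(-615 - 7656\right) = \frac{330496253}{7490} \left(-8271\right) = - \frac{2733534508563}{7490}$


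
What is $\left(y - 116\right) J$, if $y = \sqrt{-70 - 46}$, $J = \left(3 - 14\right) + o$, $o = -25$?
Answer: $4176 - 72 i \sqrt{29} \approx 4176.0 - 387.73 i$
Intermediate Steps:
$J = -36$ ($J = \left(3 - 14\right) - 25 = -11 - 25 = -36$)
$y = 2 i \sqrt{29}$ ($y = \sqrt{-116} = 2 i \sqrt{29} \approx 10.77 i$)
$\left(y - 116\right) J = \left(2 i \sqrt{29} - 116\right) \left(-36\right) = \left(-116 + 2 i \sqrt{29}\right) \left(-36\right) = 4176 - 72 i \sqrt{29}$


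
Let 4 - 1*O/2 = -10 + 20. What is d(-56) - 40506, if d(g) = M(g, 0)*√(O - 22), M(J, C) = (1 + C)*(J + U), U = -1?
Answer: -40506 - 57*I*√34 ≈ -40506.0 - 332.36*I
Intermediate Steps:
M(J, C) = (1 + C)*(-1 + J) (M(J, C) = (1 + C)*(J - 1) = (1 + C)*(-1 + J))
O = -12 (O = 8 - 2*(-10 + 20) = 8 - 2*10 = 8 - 20 = -12)
d(g) = I*√34*(-1 + g) (d(g) = (-1 + g - 1*0 + 0*g)*√(-12 - 22) = (-1 + g + 0 + 0)*√(-34) = (-1 + g)*(I*√34) = I*√34*(-1 + g))
d(-56) - 40506 = I*√34*(-1 - 56) - 40506 = I*√34*(-57) - 40506 = -57*I*√34 - 40506 = -40506 - 57*I*√34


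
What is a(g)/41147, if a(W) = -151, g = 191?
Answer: -151/41147 ≈ -0.0036698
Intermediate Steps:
a(g)/41147 = -151/41147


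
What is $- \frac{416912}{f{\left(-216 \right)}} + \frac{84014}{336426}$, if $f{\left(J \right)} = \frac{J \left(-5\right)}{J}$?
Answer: $\frac{70130228291}{841065} \approx 83383.0$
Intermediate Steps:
$f{\left(J \right)} = -5$ ($f{\left(J \right)} = \frac{\left(-5\right) J}{J} = -5$)
$- \frac{416912}{f{\left(-216 \right)}} + \frac{84014}{336426} = - \frac{416912}{-5} + \frac{84014}{336426} = \left(-416912\right) \left(- \frac{1}{5}\right) + 84014 \cdot \frac{1}{336426} = \frac{416912}{5} + \frac{42007}{168213} = \frac{70130228291}{841065}$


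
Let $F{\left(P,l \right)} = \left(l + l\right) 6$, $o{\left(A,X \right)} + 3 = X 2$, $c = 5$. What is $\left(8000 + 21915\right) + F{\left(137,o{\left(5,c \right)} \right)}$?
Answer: $29999$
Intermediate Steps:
$o{\left(A,X \right)} = -3 + 2 X$ ($o{\left(A,X \right)} = -3 + X 2 = -3 + 2 X$)
$F{\left(P,l \right)} = 12 l$ ($F{\left(P,l \right)} = 2 l 6 = 12 l$)
$\left(8000 + 21915\right) + F{\left(137,o{\left(5,c \right)} \right)} = \left(8000 + 21915\right) + 12 \left(-3 + 2 \cdot 5\right) = 29915 + 12 \left(-3 + 10\right) = 29915 + 12 \cdot 7 = 29915 + 84 = 29999$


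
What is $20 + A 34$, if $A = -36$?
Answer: $-1204$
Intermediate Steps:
$20 + A 34 = 20 - 1224 = -1204$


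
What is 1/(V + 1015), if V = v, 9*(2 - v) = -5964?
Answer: 3/5039 ≈ 0.00059536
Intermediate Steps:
v = 1994/3 (v = 2 - ⅑*(-5964) = 2 + 1988/3 = 1994/3 ≈ 664.67)
V = 1994/3 ≈ 664.67
1/(V + 1015) = 1/(1994/3 + 1015) = 1/(5039/3) = 3/5039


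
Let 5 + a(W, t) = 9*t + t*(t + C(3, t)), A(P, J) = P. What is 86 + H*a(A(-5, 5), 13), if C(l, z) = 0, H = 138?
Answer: 38864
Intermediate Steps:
a(W, t) = -5 + t² + 9*t (a(W, t) = -5 + (9*t + t*(t + 0)) = -5 + (9*t + t*t) = -5 + (9*t + t²) = -5 + (t² + 9*t) = -5 + t² + 9*t)
86 + H*a(A(-5, 5), 13) = 86 + 138*(-5 + 13² + 9*13) = 86 + 138*(-5 + 169 + 117) = 86 + 138*281 = 86 + 38778 = 38864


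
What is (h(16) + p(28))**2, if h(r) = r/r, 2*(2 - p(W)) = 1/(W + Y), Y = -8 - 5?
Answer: 7921/900 ≈ 8.8011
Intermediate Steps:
Y = -13
p(W) = 2 - 1/(2*(-13 + W)) (p(W) = 2 - 1/(2*(W - 13)) = 2 - 1/(2*(-13 + W)))
h(r) = 1
(h(16) + p(28))**2 = (1 + (-53 + 4*28)/(2*(-13 + 28)))**2 = (1 + (1/2)*(-53 + 112)/15)**2 = (1 + (1/2)*(1/15)*59)**2 = (1 + 59/30)**2 = (89/30)**2 = 7921/900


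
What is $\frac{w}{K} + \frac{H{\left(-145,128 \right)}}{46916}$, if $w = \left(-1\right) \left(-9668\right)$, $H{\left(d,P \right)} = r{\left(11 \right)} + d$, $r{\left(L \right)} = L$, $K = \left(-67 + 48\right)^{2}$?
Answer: $\frac{226767757}{8468338} \approx 26.778$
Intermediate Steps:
$K = 361$ ($K = \left(-19\right)^{2} = 361$)
$H{\left(d,P \right)} = 11 + d$
$w = 9668$
$\frac{w}{K} + \frac{H{\left(-145,128 \right)}}{46916} = \frac{9668}{361} + \frac{11 - 145}{46916} = 9668 \cdot \frac{1}{361} - \frac{67}{23458} = \frac{9668}{361} - \frac{67}{23458} = \frac{226767757}{8468338}$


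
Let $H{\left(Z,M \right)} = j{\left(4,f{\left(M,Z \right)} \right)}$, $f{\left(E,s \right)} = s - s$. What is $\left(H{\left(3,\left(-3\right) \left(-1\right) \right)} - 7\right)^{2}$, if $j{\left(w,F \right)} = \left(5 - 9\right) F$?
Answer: $49$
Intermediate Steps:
$f{\left(E,s \right)} = 0$
$j{\left(w,F \right)} = - 4 F$ ($j{\left(w,F \right)} = \left(5 - 9\right) F = - 4 F$)
$H{\left(Z,M \right)} = 0$ ($H{\left(Z,M \right)} = \left(-4\right) 0 = 0$)
$\left(H{\left(3,\left(-3\right) \left(-1\right) \right)} - 7\right)^{2} = \left(0 - 7\right)^{2} = \left(-7\right)^{2} = 49$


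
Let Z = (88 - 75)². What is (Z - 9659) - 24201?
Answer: -33691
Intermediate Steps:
Z = 169 (Z = 13² = 169)
(Z - 9659) - 24201 = (169 - 9659) - 24201 = -9490 - 24201 = -33691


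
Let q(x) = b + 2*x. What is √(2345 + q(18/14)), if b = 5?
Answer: 2*√28819/7 ≈ 48.503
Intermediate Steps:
q(x) = 5 + 2*x
√(2345 + q(18/14)) = √(2345 + (5 + 2*(18/14))) = √(2345 + (5 + 2*(18*(1/14)))) = √(2345 + (5 + 2*(9/7))) = √(2345 + (5 + 18/7)) = √(2345 + 53/7) = √(16468/7) = 2*√28819/7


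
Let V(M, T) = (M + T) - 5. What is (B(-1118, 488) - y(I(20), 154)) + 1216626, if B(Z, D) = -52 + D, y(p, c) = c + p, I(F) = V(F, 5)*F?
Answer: 1216508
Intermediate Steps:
V(M, T) = -5 + M + T
I(F) = F**2 (I(F) = (-5 + F + 5)*F = F*F = F**2)
(B(-1118, 488) - y(I(20), 154)) + 1216626 = ((-52 + 488) - (154 + 20**2)) + 1216626 = (436 - (154 + 400)) + 1216626 = (436 - 1*554) + 1216626 = (436 - 554) + 1216626 = -118 + 1216626 = 1216508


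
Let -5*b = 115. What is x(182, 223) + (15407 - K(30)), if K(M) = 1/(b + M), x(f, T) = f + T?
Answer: 110683/7 ≈ 15812.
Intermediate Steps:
b = -23 (b = -⅕*115 = -23)
x(f, T) = T + f
K(M) = 1/(-23 + M)
x(182, 223) + (15407 - K(30)) = (223 + 182) + (15407 - 1/(-23 + 30)) = 405 + (15407 - 1/7) = 405 + (15407 - 1*⅐) = 405 + (15407 - ⅐) = 405 + 107848/7 = 110683/7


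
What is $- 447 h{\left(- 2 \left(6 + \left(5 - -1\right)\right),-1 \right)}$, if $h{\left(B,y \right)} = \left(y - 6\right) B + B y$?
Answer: $-85824$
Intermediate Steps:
$h{\left(B,y \right)} = B y + B \left(-6 + y\right)$ ($h{\left(B,y \right)} = \left(y - 6\right) B + B y = \left(-6 + y\right) B + B y = B \left(-6 + y\right) + B y = B y + B \left(-6 + y\right)$)
$- 447 h{\left(- 2 \left(6 + \left(5 - -1\right)\right),-1 \right)} = - 447 \cdot 2 \left(- 2 \left(6 + \left(5 - -1\right)\right)\right) \left(-3 - 1\right) = - 447 \cdot 2 \left(- 2 \left(6 + \left(5 + 1\right)\right)\right) \left(-4\right) = - 447 \cdot 2 \left(- 2 \left(6 + 6\right)\right) \left(-4\right) = - 447 \cdot 2 \left(\left(-2\right) 12\right) \left(-4\right) = - 447 \cdot 2 \left(-24\right) \left(-4\right) = \left(-447\right) 192 = -85824$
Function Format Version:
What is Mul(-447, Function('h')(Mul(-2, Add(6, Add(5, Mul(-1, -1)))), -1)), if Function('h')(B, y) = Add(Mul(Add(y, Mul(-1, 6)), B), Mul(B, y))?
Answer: -85824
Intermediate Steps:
Function('h')(B, y) = Add(Mul(B, y), Mul(B, Add(-6, y))) (Function('h')(B, y) = Add(Mul(Add(y, -6), B), Mul(B, y)) = Add(Mul(Add(-6, y), B), Mul(B, y)) = Add(Mul(B, Add(-6, y)), Mul(B, y)) = Add(Mul(B, y), Mul(B, Add(-6, y))))
Mul(-447, Function('h')(Mul(-2, Add(6, Add(5, Mul(-1, -1)))), -1)) = Mul(-447, Mul(2, Mul(-2, Add(6, Add(5, Mul(-1, -1)))), Add(-3, -1))) = Mul(-447, Mul(2, Mul(-2, Add(6, Add(5, 1))), -4)) = Mul(-447, Mul(2, Mul(-2, Add(6, 6)), -4)) = Mul(-447, Mul(2, Mul(-2, 12), -4)) = Mul(-447, Mul(2, -24, -4)) = Mul(-447, 192) = -85824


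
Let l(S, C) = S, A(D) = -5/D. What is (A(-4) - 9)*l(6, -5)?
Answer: -93/2 ≈ -46.500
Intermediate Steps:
(A(-4) - 9)*l(6, -5) = (-5/(-4) - 9)*6 = (-5*(-¼) - 9)*6 = (5/4 - 9)*6 = -31/4*6 = -93/2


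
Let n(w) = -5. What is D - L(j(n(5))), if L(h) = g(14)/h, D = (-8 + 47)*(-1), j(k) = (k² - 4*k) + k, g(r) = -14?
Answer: -773/20 ≈ -38.650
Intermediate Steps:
j(k) = k² - 3*k
D = -39 (D = 39*(-1) = -39)
L(h) = -14/h
D - L(j(n(5))) = -39 - (-14)/((-5*(-3 - 5))) = -39 - (-14)/((-5*(-8))) = -39 - (-14)/40 = -39 - 1*(-7/20) = -39 + 7/20 = -773/20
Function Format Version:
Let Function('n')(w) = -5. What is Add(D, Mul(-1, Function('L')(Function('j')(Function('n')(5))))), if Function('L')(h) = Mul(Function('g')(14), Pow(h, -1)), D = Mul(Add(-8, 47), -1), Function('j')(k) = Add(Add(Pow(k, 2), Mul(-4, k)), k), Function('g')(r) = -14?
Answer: Rational(-773, 20) ≈ -38.650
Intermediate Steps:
Function('j')(k) = Add(Pow(k, 2), Mul(-3, k))
D = -39 (D = Mul(39, -1) = -39)
Function('L')(h) = Mul(-14, Pow(h, -1))
Add(D, Mul(-1, Function('L')(Function('j')(Function('n')(5))))) = Add(-39, Mul(-1, Mul(-14, Pow(Mul(-5, Add(-3, -5)), -1)))) = Add(-39, Mul(-1, Mul(-14, Pow(Mul(-5, -8), -1)))) = Add(-39, Mul(-1, Mul(-14, Pow(40, -1)))) = Add(-39, Mul(-1, Mul(-14, Rational(1, 40)))) = Add(-39, Mul(-1, Rational(-7, 20))) = Add(-39, Rational(7, 20)) = Rational(-773, 20)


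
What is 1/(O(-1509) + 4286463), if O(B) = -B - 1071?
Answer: 1/4286901 ≈ 2.3327e-7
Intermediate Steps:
O(B) = -1071 - B
1/(O(-1509) + 4286463) = 1/((-1071 - 1*(-1509)) + 4286463) = 1/((-1071 + 1509) + 4286463) = 1/(438 + 4286463) = 1/4286901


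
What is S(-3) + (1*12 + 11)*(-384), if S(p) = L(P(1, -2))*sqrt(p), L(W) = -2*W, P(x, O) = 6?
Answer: -8832 - 12*I*sqrt(3) ≈ -8832.0 - 20.785*I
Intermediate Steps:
S(p) = -12*sqrt(p) (S(p) = (-2*6)*sqrt(p) = -12*sqrt(p))
S(-3) + (1*12 + 11)*(-384) = -12*I*sqrt(3) + (1*12 + 11)*(-384) = -12*I*sqrt(3) + (12 + 11)*(-384) = -12*I*sqrt(3) + 23*(-384) = -12*I*sqrt(3) - 8832 = -8832 - 12*I*sqrt(3)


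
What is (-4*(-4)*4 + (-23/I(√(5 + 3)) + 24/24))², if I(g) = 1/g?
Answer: 8457 - 5980*√2 ≈ 0.0028970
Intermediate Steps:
(-4*(-4)*4 + (-23/I(√(5 + 3)) + 24/24))² = (-4*(-4)*4 + (-23*√(5 + 3) + 24/24))² = (16*4 + (-23*√8 + 24*(1/24)))² = (64 + (-23*2*√2 + 1))² = (64 + (-46*√2 + 1))² = (64 + (1 - 46*√2))² = (65 - 46*√2)²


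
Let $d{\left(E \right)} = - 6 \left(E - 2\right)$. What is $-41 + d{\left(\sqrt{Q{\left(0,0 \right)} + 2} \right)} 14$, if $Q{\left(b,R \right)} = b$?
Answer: $127 - 84 \sqrt{2} \approx 8.2061$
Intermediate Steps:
$d{\left(E \right)} = 12 - 6 E$ ($d{\left(E \right)} = - 6 \left(-2 + E\right) = 12 - 6 E$)
$-41 + d{\left(\sqrt{Q{\left(0,0 \right)} + 2} \right)} 14 = -41 + \left(12 - 6 \sqrt{0 + 2}\right) 14 = -41 + \left(12 - 6 \sqrt{2}\right) 14 = -41 + \left(168 - 84 \sqrt{2}\right) = 127 - 84 \sqrt{2}$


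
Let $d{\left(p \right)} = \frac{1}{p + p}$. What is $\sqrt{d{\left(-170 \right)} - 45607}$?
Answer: $\frac{i \sqrt{1318042385}}{170} \approx 213.56 i$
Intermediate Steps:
$d{\left(p \right)} = \frac{1}{2 p}$
$\sqrt{d{\left(-170 \right)} - 45607} = \sqrt{\frac{1}{2 \left(-170\right)} - 45607} = \sqrt{\frac{1}{2} \left(- \frac{1}{170}\right) - 45607} = \sqrt{- \frac{1}{340} - 45607} = \sqrt{- \frac{15506381}{340}} = \frac{i \sqrt{1318042385}}{170}$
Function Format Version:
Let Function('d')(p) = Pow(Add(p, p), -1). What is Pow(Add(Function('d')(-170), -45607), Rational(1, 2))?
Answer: Mul(Rational(1, 170), I, Pow(1318042385, Rational(1, 2))) ≈ Mul(213.56, I)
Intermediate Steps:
Function('d')(p) = Mul(Rational(1, 2), Pow(p, -1)) (Function('d')(p) = Pow(Mul(2, p), -1) = Mul(Rational(1, 2), Pow(p, -1)))
Pow(Add(Function('d')(-170), -45607), Rational(1, 2)) = Pow(Add(Mul(Rational(1, 2), Pow(-170, -1)), -45607), Rational(1, 2)) = Pow(Add(Mul(Rational(1, 2), Rational(-1, 170)), -45607), Rational(1, 2)) = Pow(Add(Rational(-1, 340), -45607), Rational(1, 2)) = Pow(Rational(-15506381, 340), Rational(1, 2)) = Mul(Rational(1, 170), I, Pow(1318042385, Rational(1, 2)))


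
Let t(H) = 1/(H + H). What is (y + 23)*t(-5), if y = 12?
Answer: -7/2 ≈ -3.5000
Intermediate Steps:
t(H) = 1/(2*H)
(y + 23)*t(-5) = (12 + 23)*((½)/(-5)) = 35*((½)*(-⅕)) = 35*(-⅒) = -7/2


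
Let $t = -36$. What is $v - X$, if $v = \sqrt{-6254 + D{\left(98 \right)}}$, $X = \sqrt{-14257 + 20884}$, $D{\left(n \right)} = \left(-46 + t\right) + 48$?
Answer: $- 47 \sqrt{3} + 4 i \sqrt{393} \approx -81.406 + 79.297 i$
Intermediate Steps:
$D{\left(n \right)} = -34$ ($D{\left(n \right)} = \left(-46 - 36\right) + 48 = -82 + 48 = -34$)
$X = 47 \sqrt{3}$ ($X = \sqrt{6627} = 47 \sqrt{3} \approx 81.406$)
$v = 4 i \sqrt{393}$ ($v = \sqrt{-6254 - 34} = \sqrt{-6288} = 4 i \sqrt{393} \approx 79.297 i$)
$v - X = 4 i \sqrt{393} - 47 \sqrt{3} = - 47 \sqrt{3} + 4 i \sqrt{393}$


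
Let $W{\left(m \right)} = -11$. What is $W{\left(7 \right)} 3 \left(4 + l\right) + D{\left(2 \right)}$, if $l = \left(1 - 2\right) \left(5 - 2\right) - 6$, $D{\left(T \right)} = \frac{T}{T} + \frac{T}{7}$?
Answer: $\frac{1164}{7} \approx 166.29$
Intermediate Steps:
$D{\left(T \right)} = 1 + \frac{T}{7}$ ($D{\left(T \right)} = 1 + T \frac{1}{7} = 1 + \frac{T}{7}$)
$l = -9$ ($l = \left(-1\right) 3 - 6 = -3 - 6 = -9$)
$W{\left(7 \right)} 3 \left(4 + l\right) + D{\left(2 \right)} = - 11 \cdot 3 \left(4 - 9\right) + \left(1 + \frac{1}{7} \cdot 2\right) = - 11 \cdot 3 \left(-5\right) + \left(1 + \frac{2}{7}\right) = \left(-11\right) \left(-15\right) + \frac{9}{7} = 165 + \frac{9}{7} = \frac{1164}{7}$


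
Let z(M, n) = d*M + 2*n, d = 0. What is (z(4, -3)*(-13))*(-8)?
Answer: -624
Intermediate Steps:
z(M, n) = 2*n (z(M, n) = 0*M + 2*n = 0 + 2*n = 2*n)
(z(4, -3)*(-13))*(-8) = ((2*(-3))*(-13))*(-8) = -6*(-13)*(-8) = 78*(-8) = -624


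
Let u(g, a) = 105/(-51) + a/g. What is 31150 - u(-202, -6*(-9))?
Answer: 53488544/1717 ≈ 31152.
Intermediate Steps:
u(g, a) = -35/17 + a/g (u(g, a) = 105*(-1/51) + a/g = -35/17 + a/g)
31150 - u(-202, -6*(-9)) = 31150 - (-35/17 - 6*(-9)/(-202)) = 31150 - (-35/17 + 54*(-1/202)) = 31150 - (-35/17 - 27/101) = 31150 - 1*(-3994/1717) = 31150 + 3994/1717 = 53488544/1717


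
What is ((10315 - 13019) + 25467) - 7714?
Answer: 15049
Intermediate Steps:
((10315 - 13019) + 25467) - 7714 = (-2704 + 25467) - 7714 = 22763 - 7714 = 15049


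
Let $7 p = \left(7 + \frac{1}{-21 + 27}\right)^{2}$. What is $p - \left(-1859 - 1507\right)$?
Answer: $\frac{850081}{252} \approx 3373.3$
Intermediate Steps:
$p = \frac{1849}{252}$ ($p = \frac{\left(7 + \frac{1}{-21 + 27}\right)^{2}}{7} = \frac{\left(7 + \frac{1}{6}\right)^{2}}{7} = \frac{\left(\frac{43}{6}\right)^{2}}{7} = \frac{1}{7} \cdot \frac{1849}{36} = \frac{1849}{252} \approx 7.3373$)
$p - \left(-1859 - 1507\right) = \frac{1849}{252} - \left(-1859 - 1507\right) = \frac{1849}{252} - -3366 = \frac{1849}{252} + 3366 = \frac{850081}{252}$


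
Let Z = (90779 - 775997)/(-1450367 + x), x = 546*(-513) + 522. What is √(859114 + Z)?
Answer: 2*√642768511079065990/1729943 ≈ 926.88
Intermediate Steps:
x = -279576 (x = -280098 + 522 = -279576)
Z = 685218/1729943 (Z = (90779 - 775997)/(-1450367 - 279576) = -685218/(-1729943) = -685218*(-1/1729943) = 685218/1729943 ≈ 0.39609)
√(859114 + Z) = √(859114 + 685218/1729943) = √(1486218935720/1729943) = 2*√642768511079065990/1729943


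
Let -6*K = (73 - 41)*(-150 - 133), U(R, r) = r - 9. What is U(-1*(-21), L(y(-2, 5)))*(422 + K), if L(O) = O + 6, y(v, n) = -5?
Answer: -46352/3 ≈ -15451.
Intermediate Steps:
L(O) = 6 + O
U(R, r) = -9 + r
K = 4528/3 (K = -(73 - 41)*(-150 - 133)/6 = -16*(-283)/3 = -⅙*(-9056) = 4528/3 ≈ 1509.3)
U(-1*(-21), L(y(-2, 5)))*(422 + K) = (-9 + (6 - 5))*(422 + 4528/3) = (-9 + 1)*(5794/3) = -8*5794/3 = -46352/3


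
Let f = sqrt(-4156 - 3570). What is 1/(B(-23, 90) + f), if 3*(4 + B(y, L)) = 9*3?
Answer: 5/7751 - I*sqrt(7726)/7751 ≈ 0.00064508 - 0.01134*I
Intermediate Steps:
B(y, L) = 5 (B(y, L) = -4 + (9*3)/3 = -4 + (1/3)*27 = -4 + 9 = 5)
f = I*sqrt(7726) (f = sqrt(-7726) = I*sqrt(7726) ≈ 87.898*I)
1/(B(-23, 90) + f) = 1/(5 + I*sqrt(7726))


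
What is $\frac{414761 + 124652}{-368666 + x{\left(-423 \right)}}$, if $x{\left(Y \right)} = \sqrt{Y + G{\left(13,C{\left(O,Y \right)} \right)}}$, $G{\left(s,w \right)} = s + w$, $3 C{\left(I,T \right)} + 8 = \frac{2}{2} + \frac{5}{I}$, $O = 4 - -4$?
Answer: $- \frac{1590905864464}{1087316959745} - \frac{1078826 i \sqrt{6594}}{1087316959745} \approx -1.4631 - 8.0569 \cdot 10^{-5} i$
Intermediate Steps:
$O = 8$ ($O = 4 + 4 = 8$)
$C{\left(I,T \right)} = - \frac{7}{3} + \frac{5}{3 I}$ ($C{\left(I,T \right)} = - \frac{8}{3} + \frac{\frac{2}{2} + \frac{5}{I}}{3} = - \frac{8}{3} + \frac{2 \cdot \frac{1}{2} + \frac{5}{I}}{3} = - \frac{8}{3} + \frac{1 + \frac{5}{I}}{3} = - \frac{8}{3} + \left(\frac{1}{3} + \frac{5}{3 I}\right) = - \frac{7}{3} + \frac{5}{3 I}$)
$x{\left(Y \right)} = \sqrt{\frac{87}{8} + Y}$ ($x{\left(Y \right)} = \sqrt{Y + \left(13 + \frac{5 - 56}{3 \cdot 8}\right)} = \sqrt{Y + \left(13 + \frac{1}{3} \cdot \frac{1}{8} \left(5 - 56\right)\right)} = \sqrt{Y + \left(13 + \frac{1}{3} \cdot \frac{1}{8} \left(-51\right)\right)} = \sqrt{Y + \left(13 - \frac{17}{8}\right)} = \sqrt{Y + \frac{87}{8}} = \sqrt{\frac{87}{8} + Y}$)
$\frac{414761 + 124652}{-368666 + x{\left(-423 \right)}} = \frac{414761 + 124652}{-368666 + \frac{\sqrt{174 + 16 \left(-423\right)}}{4}} = \frac{539413}{-368666 + \frac{\sqrt{174 - 6768}}{4}} = \frac{539413}{-368666 + \frac{\sqrt{-6594}}{4}} = \frac{539413}{-368666 + \frac{i \sqrt{6594}}{4}}$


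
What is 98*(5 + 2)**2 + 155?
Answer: 4957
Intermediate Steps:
98*(5 + 2)**2 + 155 = 98*7**2 + 155 = 98*49 + 155 = 4802 + 155 = 4957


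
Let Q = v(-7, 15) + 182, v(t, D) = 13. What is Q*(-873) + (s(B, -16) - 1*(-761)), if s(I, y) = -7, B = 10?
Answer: -169481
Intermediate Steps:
Q = 195 (Q = 13 + 182 = 195)
Q*(-873) + (s(B, -16) - 1*(-761)) = 195*(-873) + (-7 - 1*(-761)) = -170235 + (-7 + 761) = -170235 + 754 = -169481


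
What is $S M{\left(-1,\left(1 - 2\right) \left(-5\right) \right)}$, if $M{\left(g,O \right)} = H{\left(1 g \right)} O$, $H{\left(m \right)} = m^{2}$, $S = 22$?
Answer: $110$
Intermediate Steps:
$M{\left(g,O \right)} = O g^{2}$ ($M{\left(g,O \right)} = \left(1 g\right)^{2} O = g^{2} O = O g^{2}$)
$S M{\left(-1,\left(1 - 2\right) \left(-5\right) \right)} = 22 \left(1 - 2\right) \left(-5\right) \left(-1\right)^{2} = 22 \left(-1\right) \left(-5\right) 1 = 22 \cdot 5 \cdot 1 = 22 \cdot 5 = 110$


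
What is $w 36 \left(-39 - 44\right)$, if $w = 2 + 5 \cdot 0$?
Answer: $-5976$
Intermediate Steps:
$w = 2$ ($w = 2 + 0 = 2$)
$w 36 \left(-39 - 44\right) = 2 \cdot 36 \left(-39 - 44\right) = 72 \left(-83\right) = -5976$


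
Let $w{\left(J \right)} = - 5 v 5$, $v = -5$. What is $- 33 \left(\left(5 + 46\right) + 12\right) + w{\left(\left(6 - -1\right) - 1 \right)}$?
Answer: $-1954$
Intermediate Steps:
$w{\left(J \right)} = 125$ ($w{\left(J \right)} = \left(-5\right) \left(-5\right) 5 = 25 \cdot 5 = 125$)
$- 33 \left(\left(5 + 46\right) + 12\right) + w{\left(\left(6 - -1\right) - 1 \right)} = - 33 \left(\left(5 + 46\right) + 12\right) + 125 = - 33 \left(51 + 12\right) + 125 = \left(-33\right) 63 + 125 = -2079 + 125 = -1954$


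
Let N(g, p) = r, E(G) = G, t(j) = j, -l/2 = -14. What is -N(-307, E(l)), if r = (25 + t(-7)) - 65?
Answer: 47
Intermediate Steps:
l = 28 (l = -2*(-14) = 28)
r = -47 (r = (25 - 7) - 65 = 18 - 65 = -47)
N(g, p) = -47
-N(-307, E(l)) = -1*(-47) = 47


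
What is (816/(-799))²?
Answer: 2304/2209 ≈ 1.0430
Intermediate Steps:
(816/(-799))² = (816*(-1/799))² = (-48/47)² = 2304/2209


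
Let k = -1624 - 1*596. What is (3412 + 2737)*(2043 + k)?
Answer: -1088373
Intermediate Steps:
k = -2220 (k = -1624 - 596 = -2220)
(3412 + 2737)*(2043 + k) = (3412 + 2737)*(2043 - 2220) = 6149*(-177) = -1088373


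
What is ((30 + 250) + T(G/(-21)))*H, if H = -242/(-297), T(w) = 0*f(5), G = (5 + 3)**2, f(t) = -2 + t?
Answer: 6160/27 ≈ 228.15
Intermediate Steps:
G = 64 (G = 8**2 = 64)
T(w) = 0 (T(w) = 0*(-2 + 5) = 0*3 = 0)
H = 22/27 (H = -242*(-1/297) = 22/27 ≈ 0.81481)
((30 + 250) + T(G/(-21)))*H = ((30 + 250) + 0)*(22/27) = (280 + 0)*(22/27) = 280*(22/27) = 6160/27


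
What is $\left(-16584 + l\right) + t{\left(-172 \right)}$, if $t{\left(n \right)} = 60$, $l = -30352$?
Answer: $-46876$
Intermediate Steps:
$\left(-16584 + l\right) + t{\left(-172 \right)} = \left(-16584 - 30352\right) + 60 = -46936 + 60 = -46876$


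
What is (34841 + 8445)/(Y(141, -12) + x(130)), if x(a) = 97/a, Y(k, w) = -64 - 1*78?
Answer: -5627180/18363 ≈ -306.44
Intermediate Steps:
Y(k, w) = -142 (Y(k, w) = -64 - 78 = -142)
(34841 + 8445)/(Y(141, -12) + x(130)) = (34841 + 8445)/(-142 + 97/130) = 43286/(-142 + 97*(1/130)) = 43286/(-142 + 97/130) = 43286/(-18363/130) = 43286*(-130/18363) = -5627180/18363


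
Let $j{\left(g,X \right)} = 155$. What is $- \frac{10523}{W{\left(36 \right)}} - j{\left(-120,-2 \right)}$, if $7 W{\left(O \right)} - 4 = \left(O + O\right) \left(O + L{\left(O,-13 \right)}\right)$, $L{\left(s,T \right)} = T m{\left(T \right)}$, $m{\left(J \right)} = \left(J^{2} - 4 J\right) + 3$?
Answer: $- \frac{32021879}{207068} \approx -154.64$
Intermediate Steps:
$m{\left(J \right)} = 3 + J^{2} - 4 J$
$L{\left(s,T \right)} = T \left(3 + T^{2} - 4 T\right)$
$W{\left(O \right)} = \frac{4}{7} + \frac{2 O \left(-2912 + O\right)}{7}$ ($W{\left(O \right)} = \frac{4}{7} + \frac{\left(O + O\right) \left(O - 13 \left(3 + \left(-13\right)^{2} - -52\right)\right)}{7} = \frac{4}{7} + \frac{2 O \left(O - 13 \left(3 + 169 + 52\right)\right)}{7} = \frac{4}{7} + \frac{2 O \left(O - 2912\right)}{7} = \frac{4}{7} + \frac{2 O \left(-2912 + O\right)}{7}$)
$- \frac{10523}{W{\left(36 \right)}} - j{\left(-120,-2 \right)} = - \frac{10523}{\frac{4}{7} - 29952 + \frac{2 \cdot 36^{2}}{7}} - 155 = - \frac{10523}{\frac{4}{7} - 29952 + \frac{2}{7} \cdot 1296} - 155 = - \frac{10523}{\frac{4}{7} - 29952 + \frac{2592}{7}} - 155 = - \frac{10523}{- \frac{207068}{7}} - 155 = \left(-10523\right) \left(- \frac{7}{207068}\right) - 155 = \frac{73661}{207068} - 155 = - \frac{32021879}{207068}$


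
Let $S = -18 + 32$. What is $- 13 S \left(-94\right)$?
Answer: $17108$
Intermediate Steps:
$S = 14$
$- 13 S \left(-94\right) = \left(-13\right) 14 \left(-94\right) = \left(-182\right) \left(-94\right) = 17108$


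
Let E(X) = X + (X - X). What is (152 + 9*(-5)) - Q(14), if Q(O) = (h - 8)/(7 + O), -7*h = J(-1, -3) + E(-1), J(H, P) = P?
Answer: 15781/147 ≈ 107.35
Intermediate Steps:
E(X) = X (E(X) = X + 0 = X)
h = 4/7 (h = -(-3 - 1)/7 = -⅐*(-4) = 4/7 ≈ 0.57143)
Q(O) = -52/(7*(7 + O)) (Q(O) = (4/7 - 8)/(7 + O) = -52/(7*(7 + O)))
(152 + 9*(-5)) - Q(14) = (152 + 9*(-5)) - (-52)/(49 + 7*14) = (152 - 45) - (-52)/(49 + 98) = 107 - (-52)/147 = 107 - 1*(-52/147) = 107 + 52/147 = 15781/147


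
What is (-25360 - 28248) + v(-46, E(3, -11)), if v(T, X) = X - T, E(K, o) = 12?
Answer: -53550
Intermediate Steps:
(-25360 - 28248) + v(-46, E(3, -11)) = (-25360 - 28248) + (12 - 1*(-46)) = -53608 + (12 + 46) = -53608 + 58 = -53550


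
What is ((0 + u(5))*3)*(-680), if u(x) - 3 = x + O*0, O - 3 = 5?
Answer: -16320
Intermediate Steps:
O = 8 (O = 3 + 5 = 8)
u(x) = 3 + x (u(x) = 3 + (x + 8*0) = 3 + (x + 0) = 3 + x)
((0 + u(5))*3)*(-680) = ((0 + (3 + 5))*3)*(-680) = ((0 + 8)*3)*(-680) = (8*3)*(-680) = 24*(-680) = -16320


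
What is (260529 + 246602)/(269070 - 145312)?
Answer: 507131/123758 ≈ 4.0978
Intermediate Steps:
(260529 + 246602)/(269070 - 145312) = 507131/123758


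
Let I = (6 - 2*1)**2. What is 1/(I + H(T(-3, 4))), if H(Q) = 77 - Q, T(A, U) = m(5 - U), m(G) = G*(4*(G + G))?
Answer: 1/85 ≈ 0.011765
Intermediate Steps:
m(G) = 8*G**2 (m(G) = G*(4*(2*G)) = G*(8*G) = 8*G**2)
T(A, U) = 8*(5 - U)**2
I = 16 (I = (6 - 2)**2 = 4**2 = 16)
1/(I + H(T(-3, 4))) = 1/(16 + (77 - 8*(-5 + 4)**2)) = 1/(16 + (77 - 8*(-1)**2)) = 1/(16 + (77 - 8)) = 1/(16 + 69) = 1/85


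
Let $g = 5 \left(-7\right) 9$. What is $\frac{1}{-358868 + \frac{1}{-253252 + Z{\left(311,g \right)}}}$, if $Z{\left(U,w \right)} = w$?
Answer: $- \frac{253567}{90997082157} \approx -2.7865 \cdot 10^{-6}$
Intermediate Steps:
$g = -315$ ($g = \left(-35\right) 9 = -315$)
$\frac{1}{-358868 + \frac{1}{-253252 + Z{\left(311,g \right)}}} = \frac{1}{-358868 + \frac{1}{-253252 - 315}} = \frac{1}{-358868 + \frac{1}{-253567}} = \frac{1}{-358868 - \frac{1}{253567}} = \frac{1}{- \frac{90997082157}{253567}} = - \frac{253567}{90997082157}$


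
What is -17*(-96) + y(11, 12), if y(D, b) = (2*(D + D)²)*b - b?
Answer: 13236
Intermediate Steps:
y(D, b) = -b + 8*b*D² (y(D, b) = (2*(2*D)²)*b - b = (2*(4*D²))*b - b = (8*D²)*b - b = 8*b*D² - b = -b + 8*b*D²)
-17*(-96) + y(11, 12) = -17*(-96) + 12*(-1 + 8*11²) = 1632 + 12*(-1 + 8*121) = 1632 + 12*(-1 + 968) = 1632 + 12*967 = 1632 + 11604 = 13236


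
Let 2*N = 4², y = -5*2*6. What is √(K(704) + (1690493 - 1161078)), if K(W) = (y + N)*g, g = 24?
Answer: √528167 ≈ 726.75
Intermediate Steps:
y = -60 (y = -10*6 = -60)
N = 8 (N = (½)*4² = (½)*16 = 8)
K(W) = -1248 (K(W) = (-60 + 8)*24 = -52*24 = -1248)
√(K(704) + (1690493 - 1161078)) = √(-1248 + (1690493 - 1161078)) = √(-1248 + 529415) = √528167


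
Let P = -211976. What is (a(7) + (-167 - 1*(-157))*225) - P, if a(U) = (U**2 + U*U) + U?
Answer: 209831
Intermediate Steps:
a(U) = U + 2*U**2 (a(U) = (U**2 + U**2) + U = 2*U**2 + U = U + 2*U**2)
(a(7) + (-167 - 1*(-157))*225) - P = (7*(1 + 2*7) + (-167 - 1*(-157))*225) - 1*(-211976) = (7*(1 + 14) + (-167 + 157)*225) + 211976 = (7*15 - 10*225) + 211976 = (105 - 2250) + 211976 = -2145 + 211976 = 209831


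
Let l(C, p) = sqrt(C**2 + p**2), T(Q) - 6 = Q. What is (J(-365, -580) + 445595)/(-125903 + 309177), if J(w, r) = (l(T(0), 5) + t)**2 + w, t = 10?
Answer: 445391/183274 + 10*sqrt(61)/91637 ≈ 2.4310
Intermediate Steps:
T(Q) = 6 + Q
J(w, r) = w + (10 + sqrt(61))**2 (J(w, r) = (sqrt((6 + 0)**2 + 5**2) + 10)**2 + w = (sqrt(6**2 + 25) + 10)**2 + w = (sqrt(36 + 25) + 10)**2 + w = (sqrt(61) + 10)**2 + w = (10 + sqrt(61))**2 + w = w + (10 + sqrt(61))**2)
(J(-365, -580) + 445595)/(-125903 + 309177) = ((-365 + (10 + sqrt(61))**2) + 445595)/(-125903 + 309177) = (445230 + (10 + sqrt(61))**2)/183274 = (445230 + (10 + sqrt(61))**2)*(1/183274) = 222615/91637 + (10 + sqrt(61))**2/183274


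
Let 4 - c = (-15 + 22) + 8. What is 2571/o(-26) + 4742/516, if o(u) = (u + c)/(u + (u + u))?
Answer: 51826531/9546 ≈ 5429.1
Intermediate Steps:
c = -11 (c = 4 - ((-15 + 22) + 8) = 4 - (7 + 8) = 4 - 1*15 = 4 - 15 = -11)
o(u) = (-11 + u)/(3*u) (o(u) = (u - 11)/(u + (u + u)) = (-11 + u)/(u + 2*u) = (-11 + u)/((3*u)) = (-11 + u)*(1/(3*u)) = (-11 + u)/(3*u))
2571/o(-26) + 4742/516 = 2571/(((⅓)*(-11 - 26)/(-26))) + 4742/516 = 2571/(((⅓)*(-1/26)*(-37))) + 4742*(1/516) = 2571/(37/78) + 2371/258 = 2571*(78/37) + 2371/258 = 200538/37 + 2371/258 = 51826531/9546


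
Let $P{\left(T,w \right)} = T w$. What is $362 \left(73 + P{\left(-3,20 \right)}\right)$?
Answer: $4706$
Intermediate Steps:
$362 \left(73 + P{\left(-3,20 \right)}\right) = 362 \left(73 - 60\right) = 362 \cdot 13 = 4706$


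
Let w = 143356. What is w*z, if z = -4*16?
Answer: -9174784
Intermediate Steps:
z = -64
w*z = 143356*(-64) = -9174784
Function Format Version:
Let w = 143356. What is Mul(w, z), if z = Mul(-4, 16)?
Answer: -9174784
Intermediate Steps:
z = -64
Mul(w, z) = Mul(143356, -64) = -9174784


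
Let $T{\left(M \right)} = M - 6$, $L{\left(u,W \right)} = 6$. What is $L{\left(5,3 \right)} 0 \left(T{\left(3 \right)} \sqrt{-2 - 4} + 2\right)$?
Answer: $0$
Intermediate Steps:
$T{\left(M \right)} = -6 + M$ ($T{\left(M \right)} = M - 6 = -6 + M$)
$L{\left(5,3 \right)} 0 \left(T{\left(3 \right)} \sqrt{-2 - 4} + 2\right) = 6 \cdot 0 \left(\left(-6 + 3\right) \sqrt{-2 - 4} + 2\right) = 0 \left(- 3 \sqrt{-6} + 2\right) = 0 \left(- 3 i \sqrt{6} + 2\right) = 0 \left(2 - 3 i \sqrt{6}\right) = 0$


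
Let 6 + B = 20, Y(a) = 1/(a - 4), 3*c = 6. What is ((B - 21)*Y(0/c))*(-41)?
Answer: -287/4 ≈ -71.750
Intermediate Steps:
c = 2 (c = (⅓)*6 = 2)
Y(a) = 1/(-4 + a)
B = 14 (B = -6 + 20 = 14)
((B - 21)*Y(0/c))*(-41) = ((14 - 21)/(-4 + 0/2))*(-41) = -7/(-4 + 0*(½))*(-41) = -7/(-4 + 0)*(-41) = -7/(-4)*(-41) = -7*(-¼)*(-41) = (7/4)*(-41) = -287/4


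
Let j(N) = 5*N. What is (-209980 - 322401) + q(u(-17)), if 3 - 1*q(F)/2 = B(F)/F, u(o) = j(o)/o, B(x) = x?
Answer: -532377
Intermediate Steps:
u(o) = 5 (u(o) = (5*o)/o = 5)
q(F) = 4 (q(F) = 6 - 2*F/F = 6 - 2*1 = 6 - 2 = 4)
(-209980 - 322401) + q(u(-17)) = (-209980 - 322401) + 4 = -532381 + 4 = -532377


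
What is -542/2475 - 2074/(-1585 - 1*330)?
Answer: 819044/947925 ≈ 0.86404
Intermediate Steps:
-542/2475 - 2074/(-1585 - 1*330) = -542*1/2475 - 2074/(-1585 - 330) = -542/2475 - 2074/(-1915) = -542/2475 - 2074*(-1/1915) = -542/2475 + 2074/1915 = 819044/947925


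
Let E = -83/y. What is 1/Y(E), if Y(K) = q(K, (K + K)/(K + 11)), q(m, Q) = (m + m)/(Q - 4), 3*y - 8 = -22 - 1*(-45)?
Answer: 13423/22908 ≈ 0.58595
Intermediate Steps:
y = 31/3 (y = 8/3 + (-22 - 1*(-45))/3 = 8/3 + (-22 + 45)/3 = 8/3 + (1/3)*23 = 8/3 + 23/3 = 31/3 ≈ 10.333)
E = -249/31 (E = -83/31/3 = -83*3/31 = -249/31 ≈ -8.0323)
q(m, Q) = 2*m/(-4 + Q) (q(m, Q) = (2*m)/(-4 + Q) = 2*m/(-4 + Q))
Y(K) = 2*K/(-4 + 2*K/(11 + K)) (Y(K) = 2*K/(-4 + (K + K)/(K + 11)) = 2*K/(-4 + (2*K)/(11 + K)) = 2*K/(-4 + 2*K/(11 + K)))
1/Y(E) = 1/(-249*(11 - 249/31)/(31*(-22 - 1*(-249/31)))) = 1/(-249/31*92/31/(-22 + 249/31)) = 1/(-249/31*92/31/(-433/31)) = 1/(-249/31*(-31/433)*92/31) = 1/(22908/13423) = 13423/22908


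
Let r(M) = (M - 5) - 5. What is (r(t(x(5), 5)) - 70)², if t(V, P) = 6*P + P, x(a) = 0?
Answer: 2025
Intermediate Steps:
t(V, P) = 7*P
r(M) = -10 + M (r(M) = (-5 + M) - 5 = -10 + M)
(r(t(x(5), 5)) - 70)² = ((-10 + 7*5) - 70)² = ((-10 + 35) - 70)² = (25 - 70)² = (-45)² = 2025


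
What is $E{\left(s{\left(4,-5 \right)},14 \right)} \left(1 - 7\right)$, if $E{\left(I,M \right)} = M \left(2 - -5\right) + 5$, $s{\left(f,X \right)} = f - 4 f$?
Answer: $-618$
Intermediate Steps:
$s{\left(f,X \right)} = - 3 f$
$E{\left(I,M \right)} = 5 + 7 M$ ($E{\left(I,M \right)} = M \left(2 + 5\right) + 5 = M 7 + 5 = 7 M + 5 = 5 + 7 M$)
$E{\left(s{\left(4,-5 \right)},14 \right)} \left(1 - 7\right) = \left(5 + 7 \cdot 14\right) \left(1 - 7\right) = \left(5 + 98\right) \left(-6\right) = 103 \left(-6\right) = -618$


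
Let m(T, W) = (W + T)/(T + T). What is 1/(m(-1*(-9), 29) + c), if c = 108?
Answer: 9/991 ≈ 0.0090817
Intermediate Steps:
m(T, W) = (T + W)/(2*T) (m(T, W) = (T + W)/((2*T)) = (T + W)*(1/(2*T)) = (T + W)/(2*T))
1/(m(-1*(-9), 29) + c) = 1/((-1*(-9) + 29)/(2*((-1*(-9)))) + 108) = 1/((½)*(9 + 29)/9 + 108) = 1/((½)*(⅑)*38 + 108) = 1/(19/9 + 108) = 1/(991/9) = 9/991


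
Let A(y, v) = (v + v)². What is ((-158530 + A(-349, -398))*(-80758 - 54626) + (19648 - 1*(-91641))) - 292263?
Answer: -64319223998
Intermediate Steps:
A(y, v) = 4*v² (A(y, v) = (2*v)² = 4*v²)
((-158530 + A(-349, -398))*(-80758 - 54626) + (19648 - 1*(-91641))) - 292263 = ((-158530 + 4*(-398)²)*(-80758 - 54626) + (19648 - 1*(-91641))) - 292263 = ((-158530 + 4*158404)*(-135384) + (19648 + 91641)) - 292263 = ((-158530 + 633616)*(-135384) + 111289) - 292263 = (475086*(-135384) + 111289) - 292263 = (-64319043024 + 111289) - 292263 = -64318931735 - 292263 = -64319223998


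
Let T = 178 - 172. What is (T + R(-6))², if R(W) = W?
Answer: 0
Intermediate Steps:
T = 6
(T + R(-6))² = (6 - 6)² = 0² = 0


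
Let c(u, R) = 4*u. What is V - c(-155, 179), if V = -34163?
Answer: -33543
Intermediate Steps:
V - c(-155, 179) = -34163 - 4*(-155) = -34163 - 1*(-620) = -34163 + 620 = -33543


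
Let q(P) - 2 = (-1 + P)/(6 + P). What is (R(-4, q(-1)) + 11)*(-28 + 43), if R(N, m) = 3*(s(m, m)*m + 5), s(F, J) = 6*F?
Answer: 5406/5 ≈ 1081.2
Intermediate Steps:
q(P) = 2 + (-1 + P)/(6 + P)
R(N, m) = 15 + 18*m**2 (R(N, m) = 3*((6*m)*m + 5) = 3*(6*m**2 + 5) = 3*(5 + 6*m**2) = 15 + 18*m**2)
(R(-4, q(-1)) + 11)*(-28 + 43) = ((15 + 18*((11 + 3*(-1))/(6 - 1))**2) + 11)*(-28 + 43) = ((15 + 18*((11 - 3)/5)**2) + 11)*15 = ((15 + 18*((1/5)*8)**2) + 11)*15 = ((15 + 18*(8/5)**2) + 11)*15 = ((15 + 18*(64/25)) + 11)*15 = ((15 + 1152/25) + 11)*15 = (1527/25 + 11)*15 = (1802/25)*15 = 5406/5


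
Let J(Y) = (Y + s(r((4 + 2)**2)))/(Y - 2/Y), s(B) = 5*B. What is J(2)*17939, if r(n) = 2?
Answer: 215268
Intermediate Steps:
J(Y) = (10 + Y)/(Y - 2/Y) (J(Y) = (Y + 5*2)/(Y - 2/Y) = (Y + 10)/(Y - 2/Y) = (10 + Y)/(Y - 2/Y))
J(2)*17939 = (2*(10 + 2)/(-2 + 2**2))*17939 = (2*12/(-2 + 4))*17939 = (2*12/2)*17939 = (2*(1/2)*12)*17939 = 12*17939 = 215268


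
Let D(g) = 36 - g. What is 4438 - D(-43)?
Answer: 4359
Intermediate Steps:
4438 - D(-43) = 4438 - (36 - 1*(-43)) = 4438 - (36 + 43) = 4438 - 1*79 = 4438 - 79 = 4359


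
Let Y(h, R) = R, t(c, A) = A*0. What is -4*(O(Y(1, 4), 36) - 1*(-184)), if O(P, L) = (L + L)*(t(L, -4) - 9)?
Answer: 1856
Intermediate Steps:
t(c, A) = 0
O(P, L) = -18*L (O(P, L) = (L + L)*(0 - 9) = (2*L)*(-9) = -18*L)
-4*(O(Y(1, 4), 36) - 1*(-184)) = -4*(-18*36 - 1*(-184)) = -4*(-648 + 184) = -4*(-464) = 1856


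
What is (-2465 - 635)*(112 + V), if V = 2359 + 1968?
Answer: -13760900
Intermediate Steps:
V = 4327
(-2465 - 635)*(112 + V) = (-2465 - 635)*(112 + 4327) = -3100*4439 = -13760900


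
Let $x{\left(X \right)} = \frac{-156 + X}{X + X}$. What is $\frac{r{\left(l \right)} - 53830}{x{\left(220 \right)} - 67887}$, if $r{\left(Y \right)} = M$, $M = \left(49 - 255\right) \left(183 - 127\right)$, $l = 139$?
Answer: $\frac{3595130}{3733777} \approx 0.96287$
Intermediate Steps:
$x{\left(X \right)} = \frac{-156 + X}{2 X}$
$M = -11536$ ($M = \left(-206\right) 56 = -11536$)
$r{\left(Y \right)} = -11536$
$\frac{r{\left(l \right)} - 53830}{x{\left(220 \right)} - 67887} = \frac{-11536 - 53830}{\frac{-156 + 220}{2 \cdot 220} - 67887} = - \frac{65366}{\frac{1}{2} \cdot \frac{1}{220} \cdot 64 - 67887} = - \frac{65366}{\frac{8}{55} - 67887} = - \frac{65366}{- \frac{3733777}{55}} = \left(-65366\right) \left(- \frac{55}{3733777}\right) = \frac{3595130}{3733777}$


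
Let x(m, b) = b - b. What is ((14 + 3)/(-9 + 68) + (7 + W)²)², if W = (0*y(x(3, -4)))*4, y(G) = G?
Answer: 8456464/3481 ≈ 2429.3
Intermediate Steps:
x(m, b) = 0
W = 0 (W = (0*0)*4 = 0*4 = 0)
((14 + 3)/(-9 + 68) + (7 + W)²)² = ((14 + 3)/(-9 + 68) + (7 + 0)²)² = (17/59 + 7²)² = (17*(1/59) + 49)² = (17/59 + 49)² = (2908/59)² = 8456464/3481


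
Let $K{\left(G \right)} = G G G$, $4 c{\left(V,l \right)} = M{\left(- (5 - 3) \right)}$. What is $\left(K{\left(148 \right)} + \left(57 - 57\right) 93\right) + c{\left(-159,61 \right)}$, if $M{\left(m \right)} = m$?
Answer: $\frac{6483583}{2} \approx 3.2418 \cdot 10^{6}$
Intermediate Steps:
$c{\left(V,l \right)} = - \frac{1}{2}$ ($c{\left(V,l \right)} = \frac{\left(-1\right) \left(5 - 3\right)}{4} = \frac{\left(-1\right) 2}{4} = \frac{1}{4} \left(-2\right) = - \frac{1}{2}$)
$K{\left(G \right)} = G^{3}$ ($K{\left(G \right)} = G^{2} G = G^{3}$)
$\left(K{\left(148 \right)} + \left(57 - 57\right) 93\right) + c{\left(-159,61 \right)} = \left(148^{3} + \left(57 - 57\right) 93\right) - \frac{1}{2} = \left(3241792 + 0 \cdot 93\right) - \frac{1}{2} = \left(3241792 + 0\right) - \frac{1}{2} = 3241792 - \frac{1}{2} = \frac{6483583}{2}$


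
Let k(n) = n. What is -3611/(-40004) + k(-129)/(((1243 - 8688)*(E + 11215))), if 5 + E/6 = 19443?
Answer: 3436922949001/38075452564540 ≈ 0.090266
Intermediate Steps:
E = 116628 (E = -30 + 6*19443 = -30 + 116658 = 116628)
-3611/(-40004) + k(-129)/(((1243 - 8688)*(E + 11215))) = -3611/(-40004) - 129*1/((1243 - 8688)*(116628 + 11215)) = -3611*(-1/40004) - 129/((-7445*127843)) = 3611/40004 - 129/(-951791135) = 3611/40004 - 129*(-1/951791135) = 3611/40004 + 129/951791135 = 3436922949001/38075452564540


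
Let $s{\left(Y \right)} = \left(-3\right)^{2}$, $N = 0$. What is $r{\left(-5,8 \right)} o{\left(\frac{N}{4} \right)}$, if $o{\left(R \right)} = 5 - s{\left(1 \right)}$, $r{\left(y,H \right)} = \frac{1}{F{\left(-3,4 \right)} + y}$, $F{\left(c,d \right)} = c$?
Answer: $\frac{1}{2} \approx 0.5$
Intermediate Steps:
$s{\left(Y \right)} = 9$
$r{\left(y,H \right)} = \frac{1}{-3 + y}$
$o{\left(R \right)} = -4$ ($o{\left(R \right)} = 5 - 9 = -4$)
$r{\left(-5,8 \right)} o{\left(\frac{N}{4} \right)} = \frac{1}{-3 - 5} \left(-4\right) = \frac{1}{-8} \left(-4\right) = \left(- \frac{1}{8}\right) \left(-4\right) = \frac{1}{2}$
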